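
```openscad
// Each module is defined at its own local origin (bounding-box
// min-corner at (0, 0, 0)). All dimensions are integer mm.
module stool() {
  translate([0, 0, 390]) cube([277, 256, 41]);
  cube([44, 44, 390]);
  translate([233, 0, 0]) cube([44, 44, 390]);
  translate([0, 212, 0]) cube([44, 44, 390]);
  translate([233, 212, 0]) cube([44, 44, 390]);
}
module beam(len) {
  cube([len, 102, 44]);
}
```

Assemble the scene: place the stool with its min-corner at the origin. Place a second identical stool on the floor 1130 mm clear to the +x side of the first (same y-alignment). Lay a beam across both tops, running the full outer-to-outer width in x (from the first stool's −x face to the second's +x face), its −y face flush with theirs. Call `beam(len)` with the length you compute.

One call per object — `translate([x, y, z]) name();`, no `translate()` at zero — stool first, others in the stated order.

stool();
translate([1407, 0, 0]) stool();
translate([0, 0, 431]) beam(1684);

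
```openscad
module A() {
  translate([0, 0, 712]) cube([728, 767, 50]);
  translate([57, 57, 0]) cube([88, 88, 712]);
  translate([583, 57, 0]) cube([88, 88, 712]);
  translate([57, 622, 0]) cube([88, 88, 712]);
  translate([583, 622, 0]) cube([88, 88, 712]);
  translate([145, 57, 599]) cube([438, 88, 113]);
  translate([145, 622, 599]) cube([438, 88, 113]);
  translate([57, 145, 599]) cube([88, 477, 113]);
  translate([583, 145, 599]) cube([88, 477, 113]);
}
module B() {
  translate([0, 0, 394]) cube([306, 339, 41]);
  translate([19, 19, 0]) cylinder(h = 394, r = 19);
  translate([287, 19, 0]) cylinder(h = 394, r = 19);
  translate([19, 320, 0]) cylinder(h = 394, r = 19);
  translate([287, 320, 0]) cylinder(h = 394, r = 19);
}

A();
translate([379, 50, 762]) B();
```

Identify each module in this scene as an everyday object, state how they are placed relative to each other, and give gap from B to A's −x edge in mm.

The stool's min-x is at 379; the table's min-x is 0; gap = 379 mm.

A is a table. B is a stool. The stool is on top of the table. The gap from the stool to the table's −x edge is 379 mm.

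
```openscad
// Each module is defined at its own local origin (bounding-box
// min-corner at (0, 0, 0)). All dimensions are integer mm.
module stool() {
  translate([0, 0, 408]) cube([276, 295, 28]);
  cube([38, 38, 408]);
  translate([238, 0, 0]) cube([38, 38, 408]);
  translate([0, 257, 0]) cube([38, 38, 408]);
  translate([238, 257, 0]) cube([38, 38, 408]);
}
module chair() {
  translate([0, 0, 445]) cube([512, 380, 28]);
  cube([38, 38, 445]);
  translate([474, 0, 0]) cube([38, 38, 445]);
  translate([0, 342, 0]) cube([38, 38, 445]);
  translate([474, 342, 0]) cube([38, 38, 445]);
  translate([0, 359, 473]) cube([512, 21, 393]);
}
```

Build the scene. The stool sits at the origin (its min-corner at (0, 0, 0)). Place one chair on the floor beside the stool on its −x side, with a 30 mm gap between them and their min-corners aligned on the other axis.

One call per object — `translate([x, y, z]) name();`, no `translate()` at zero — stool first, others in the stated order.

stool();
translate([-542, 0, 0]) chair();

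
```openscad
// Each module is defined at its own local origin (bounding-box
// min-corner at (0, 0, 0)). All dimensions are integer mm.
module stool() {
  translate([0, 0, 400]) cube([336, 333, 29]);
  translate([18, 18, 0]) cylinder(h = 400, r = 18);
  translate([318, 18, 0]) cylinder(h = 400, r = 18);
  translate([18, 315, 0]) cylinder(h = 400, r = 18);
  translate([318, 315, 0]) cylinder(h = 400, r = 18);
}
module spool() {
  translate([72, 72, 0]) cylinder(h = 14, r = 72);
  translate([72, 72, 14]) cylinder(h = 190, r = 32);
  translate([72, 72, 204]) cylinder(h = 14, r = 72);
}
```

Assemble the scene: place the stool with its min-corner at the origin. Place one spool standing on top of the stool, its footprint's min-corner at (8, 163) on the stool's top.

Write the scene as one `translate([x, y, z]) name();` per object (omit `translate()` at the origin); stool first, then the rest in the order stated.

stool();
translate([8, 163, 429]) spool();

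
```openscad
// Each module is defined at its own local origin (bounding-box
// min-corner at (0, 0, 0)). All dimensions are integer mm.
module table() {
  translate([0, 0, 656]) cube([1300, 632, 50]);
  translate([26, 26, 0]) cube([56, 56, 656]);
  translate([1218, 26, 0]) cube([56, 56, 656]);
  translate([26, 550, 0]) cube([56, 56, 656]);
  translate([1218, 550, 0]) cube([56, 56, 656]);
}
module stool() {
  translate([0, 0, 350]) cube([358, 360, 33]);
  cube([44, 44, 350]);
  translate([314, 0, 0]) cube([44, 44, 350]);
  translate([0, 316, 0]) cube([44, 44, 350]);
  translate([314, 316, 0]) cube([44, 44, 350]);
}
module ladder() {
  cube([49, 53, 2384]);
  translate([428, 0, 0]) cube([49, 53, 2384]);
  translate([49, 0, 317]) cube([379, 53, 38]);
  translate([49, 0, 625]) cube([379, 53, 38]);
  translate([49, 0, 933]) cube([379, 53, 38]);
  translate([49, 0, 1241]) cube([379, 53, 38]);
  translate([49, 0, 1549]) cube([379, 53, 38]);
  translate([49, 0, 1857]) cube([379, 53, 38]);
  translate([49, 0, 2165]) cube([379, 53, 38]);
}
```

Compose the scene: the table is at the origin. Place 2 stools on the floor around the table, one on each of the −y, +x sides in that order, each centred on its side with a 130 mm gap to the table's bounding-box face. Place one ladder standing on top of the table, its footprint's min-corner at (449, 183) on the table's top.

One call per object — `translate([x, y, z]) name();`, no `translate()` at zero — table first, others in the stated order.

table();
translate([471, -490, 0]) stool();
translate([1430, 136, 0]) stool();
translate([449, 183, 706]) ladder();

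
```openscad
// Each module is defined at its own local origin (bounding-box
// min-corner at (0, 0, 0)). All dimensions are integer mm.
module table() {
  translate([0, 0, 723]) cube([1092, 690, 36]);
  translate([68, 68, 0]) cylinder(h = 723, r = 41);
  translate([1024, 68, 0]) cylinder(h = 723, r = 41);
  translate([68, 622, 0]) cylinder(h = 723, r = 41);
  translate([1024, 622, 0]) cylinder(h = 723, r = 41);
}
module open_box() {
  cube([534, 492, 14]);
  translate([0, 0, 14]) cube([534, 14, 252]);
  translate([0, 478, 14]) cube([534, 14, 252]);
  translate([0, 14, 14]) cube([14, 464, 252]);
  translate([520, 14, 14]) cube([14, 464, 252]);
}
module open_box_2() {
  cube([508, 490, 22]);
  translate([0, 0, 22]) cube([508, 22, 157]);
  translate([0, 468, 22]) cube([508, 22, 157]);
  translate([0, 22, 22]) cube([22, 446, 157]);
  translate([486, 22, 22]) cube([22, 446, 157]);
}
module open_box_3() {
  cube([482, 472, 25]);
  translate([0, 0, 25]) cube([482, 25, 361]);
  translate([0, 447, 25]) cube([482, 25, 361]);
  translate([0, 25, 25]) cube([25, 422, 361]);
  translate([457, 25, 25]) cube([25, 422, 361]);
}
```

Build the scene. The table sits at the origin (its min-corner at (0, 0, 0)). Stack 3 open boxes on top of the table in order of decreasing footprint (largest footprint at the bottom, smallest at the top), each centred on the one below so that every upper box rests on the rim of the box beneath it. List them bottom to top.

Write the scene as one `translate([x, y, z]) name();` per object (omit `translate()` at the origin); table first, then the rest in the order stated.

table();
translate([279, 99, 759]) open_box();
translate([292, 100, 1025]) open_box_2();
translate([305, 109, 1204]) open_box_3();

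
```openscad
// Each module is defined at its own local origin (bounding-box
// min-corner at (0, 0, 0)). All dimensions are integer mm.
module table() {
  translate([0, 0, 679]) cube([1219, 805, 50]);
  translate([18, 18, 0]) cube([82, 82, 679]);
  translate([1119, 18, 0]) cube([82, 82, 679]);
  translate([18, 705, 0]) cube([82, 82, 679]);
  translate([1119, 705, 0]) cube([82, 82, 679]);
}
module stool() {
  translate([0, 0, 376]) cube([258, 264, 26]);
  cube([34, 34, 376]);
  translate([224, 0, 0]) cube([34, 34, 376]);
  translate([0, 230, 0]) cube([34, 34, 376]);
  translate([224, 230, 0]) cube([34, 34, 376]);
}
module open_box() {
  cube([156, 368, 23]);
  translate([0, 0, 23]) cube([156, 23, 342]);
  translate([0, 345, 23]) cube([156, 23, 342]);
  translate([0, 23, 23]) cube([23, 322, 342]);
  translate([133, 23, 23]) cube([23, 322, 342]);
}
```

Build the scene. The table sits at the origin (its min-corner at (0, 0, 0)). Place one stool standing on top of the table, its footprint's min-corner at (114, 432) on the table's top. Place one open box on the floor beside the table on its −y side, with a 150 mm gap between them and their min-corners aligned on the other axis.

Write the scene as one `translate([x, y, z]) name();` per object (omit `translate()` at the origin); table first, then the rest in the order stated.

table();
translate([114, 432, 729]) stool();
translate([0, -518, 0]) open_box();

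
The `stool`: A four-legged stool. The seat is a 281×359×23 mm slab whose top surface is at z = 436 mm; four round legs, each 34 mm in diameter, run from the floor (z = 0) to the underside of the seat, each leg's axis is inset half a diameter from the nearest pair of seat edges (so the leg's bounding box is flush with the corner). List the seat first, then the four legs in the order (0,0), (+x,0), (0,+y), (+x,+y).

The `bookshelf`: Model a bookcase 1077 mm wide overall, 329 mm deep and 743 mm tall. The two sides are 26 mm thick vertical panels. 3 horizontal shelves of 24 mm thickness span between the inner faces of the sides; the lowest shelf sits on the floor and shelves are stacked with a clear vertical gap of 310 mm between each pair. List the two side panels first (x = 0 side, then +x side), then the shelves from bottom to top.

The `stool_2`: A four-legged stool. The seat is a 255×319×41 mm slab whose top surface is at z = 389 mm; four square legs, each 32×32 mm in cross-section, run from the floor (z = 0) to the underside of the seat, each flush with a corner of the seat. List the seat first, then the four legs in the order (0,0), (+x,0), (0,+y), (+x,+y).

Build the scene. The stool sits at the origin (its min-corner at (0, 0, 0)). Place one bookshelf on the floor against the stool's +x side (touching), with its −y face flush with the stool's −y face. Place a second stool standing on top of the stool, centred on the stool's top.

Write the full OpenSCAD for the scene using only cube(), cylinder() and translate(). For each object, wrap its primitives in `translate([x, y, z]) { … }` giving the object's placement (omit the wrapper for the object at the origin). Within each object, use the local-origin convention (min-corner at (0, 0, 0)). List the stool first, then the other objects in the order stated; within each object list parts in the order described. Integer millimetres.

translate([0, 0, 413]) cube([281, 359, 23]);
translate([17, 17, 0]) cylinder(h = 413, r = 17);
translate([264, 17, 0]) cylinder(h = 413, r = 17);
translate([17, 342, 0]) cylinder(h = 413, r = 17);
translate([264, 342, 0]) cylinder(h = 413, r = 17);
translate([281, 0, 0]) {
  cube([26, 329, 743]);
  translate([1051, 0, 0]) cube([26, 329, 743]);
  translate([26, 0, 0]) cube([1025, 329, 24]);
  translate([26, 0, 334]) cube([1025, 329, 24]);
  translate([26, 0, 668]) cube([1025, 329, 24]);
}
translate([13, 20, 436]) {
  translate([0, 0, 348]) cube([255, 319, 41]);
  cube([32, 32, 348]);
  translate([223, 0, 0]) cube([32, 32, 348]);
  translate([0, 287, 0]) cube([32, 32, 348]);
  translate([223, 287, 0]) cube([32, 32, 348]);
}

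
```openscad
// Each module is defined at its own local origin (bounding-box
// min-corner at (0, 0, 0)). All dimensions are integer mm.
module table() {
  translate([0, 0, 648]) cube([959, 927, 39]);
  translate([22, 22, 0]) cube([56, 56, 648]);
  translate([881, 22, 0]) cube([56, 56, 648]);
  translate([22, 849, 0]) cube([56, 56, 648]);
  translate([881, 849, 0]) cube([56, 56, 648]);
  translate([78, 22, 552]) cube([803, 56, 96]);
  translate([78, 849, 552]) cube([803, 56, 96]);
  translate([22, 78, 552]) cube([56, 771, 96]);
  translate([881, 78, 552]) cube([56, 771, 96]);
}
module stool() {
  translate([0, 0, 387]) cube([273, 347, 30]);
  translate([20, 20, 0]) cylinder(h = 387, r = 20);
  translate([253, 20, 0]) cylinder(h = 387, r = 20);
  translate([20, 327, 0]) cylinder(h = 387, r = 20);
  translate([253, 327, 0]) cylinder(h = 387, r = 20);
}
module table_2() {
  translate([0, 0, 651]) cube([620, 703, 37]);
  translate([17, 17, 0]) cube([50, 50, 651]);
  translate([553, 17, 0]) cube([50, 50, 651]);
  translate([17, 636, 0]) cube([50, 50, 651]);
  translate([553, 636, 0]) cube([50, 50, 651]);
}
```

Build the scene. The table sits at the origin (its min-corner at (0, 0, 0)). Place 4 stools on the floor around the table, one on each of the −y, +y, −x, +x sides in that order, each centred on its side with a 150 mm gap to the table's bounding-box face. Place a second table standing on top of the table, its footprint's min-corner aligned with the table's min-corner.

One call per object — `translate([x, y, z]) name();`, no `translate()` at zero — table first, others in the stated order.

table();
translate([343, -497, 0]) stool();
translate([343, 1077, 0]) stool();
translate([-423, 290, 0]) stool();
translate([1109, 290, 0]) stool();
translate([0, 0, 687]) table_2();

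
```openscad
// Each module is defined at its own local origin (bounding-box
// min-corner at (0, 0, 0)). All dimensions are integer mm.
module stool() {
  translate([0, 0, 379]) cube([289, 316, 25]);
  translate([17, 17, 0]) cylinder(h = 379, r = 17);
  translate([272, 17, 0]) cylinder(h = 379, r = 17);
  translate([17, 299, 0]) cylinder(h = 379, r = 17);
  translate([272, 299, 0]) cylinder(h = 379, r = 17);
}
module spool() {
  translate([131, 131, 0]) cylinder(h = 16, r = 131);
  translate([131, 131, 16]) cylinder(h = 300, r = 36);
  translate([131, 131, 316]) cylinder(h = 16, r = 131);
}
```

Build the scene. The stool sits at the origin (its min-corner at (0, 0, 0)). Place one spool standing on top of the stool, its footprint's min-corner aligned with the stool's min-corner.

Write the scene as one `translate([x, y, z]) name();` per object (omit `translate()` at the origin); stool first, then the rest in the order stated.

stool();
translate([0, 0, 404]) spool();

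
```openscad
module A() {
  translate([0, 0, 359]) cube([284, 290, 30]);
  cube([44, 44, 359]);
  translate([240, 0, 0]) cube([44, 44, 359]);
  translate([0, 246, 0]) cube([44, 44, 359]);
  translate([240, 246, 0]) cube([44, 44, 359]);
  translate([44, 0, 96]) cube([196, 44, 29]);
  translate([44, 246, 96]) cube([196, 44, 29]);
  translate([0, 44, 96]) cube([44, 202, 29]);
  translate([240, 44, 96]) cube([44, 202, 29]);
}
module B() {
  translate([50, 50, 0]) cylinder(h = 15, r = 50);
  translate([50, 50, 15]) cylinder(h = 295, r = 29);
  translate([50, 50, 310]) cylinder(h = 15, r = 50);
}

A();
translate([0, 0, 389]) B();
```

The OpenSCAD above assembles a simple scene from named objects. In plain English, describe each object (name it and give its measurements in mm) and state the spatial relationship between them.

A is a four-legged stool. The seat is a 284×290×30 mm slab whose top surface is at z = 389 mm; four square legs, each 44×44 mm in cross-section, run from the floor (z = 0) to the underside of the seat, each flush with a corner of the seat. Four stretchers, 44 mm wide and 29 mm tall, connect adjacent legs with their undersides at z = 96 mm, each running between the inner faces of the legs it joins and aligned with the legs' outer faces on the other axis.

B is a spool: two coaxial disc flanges of radius 50 mm and thickness 15 mm, joined by a core cylinder of radius 29 mm and height 295 mm. The lower flange rests on z = 0 and the three cylinders share a vertical axis.

The spool is on top of the stool.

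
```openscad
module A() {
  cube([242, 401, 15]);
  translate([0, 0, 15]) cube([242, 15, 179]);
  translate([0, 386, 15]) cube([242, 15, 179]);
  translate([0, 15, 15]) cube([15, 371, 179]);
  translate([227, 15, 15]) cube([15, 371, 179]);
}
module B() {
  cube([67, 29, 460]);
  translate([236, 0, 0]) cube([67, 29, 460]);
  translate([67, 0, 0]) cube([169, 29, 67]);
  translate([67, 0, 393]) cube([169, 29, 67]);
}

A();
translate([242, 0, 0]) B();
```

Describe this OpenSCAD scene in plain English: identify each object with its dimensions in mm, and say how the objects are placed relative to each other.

A is an open-topped rectangular box: outside dimensions 242×401×194 mm, with a uniform wall and base thickness of 15 mm. The base is a full 242×401 slab on the floor; four walls sit on top of the base. The front and back walls (the −y and +y sides) span the full width; the two side walls fit between them.

B is a picture frame with a 169×326 mm rectangular opening (x by z) and a uniform 67 mm border on every side. Frame depth is 29 mm along y. It is built from two vertical stiles running the full outside height and two horizontal rails spanning the gap between the stiles.

The picture frame is against the open box's +x side, with their −y faces flush.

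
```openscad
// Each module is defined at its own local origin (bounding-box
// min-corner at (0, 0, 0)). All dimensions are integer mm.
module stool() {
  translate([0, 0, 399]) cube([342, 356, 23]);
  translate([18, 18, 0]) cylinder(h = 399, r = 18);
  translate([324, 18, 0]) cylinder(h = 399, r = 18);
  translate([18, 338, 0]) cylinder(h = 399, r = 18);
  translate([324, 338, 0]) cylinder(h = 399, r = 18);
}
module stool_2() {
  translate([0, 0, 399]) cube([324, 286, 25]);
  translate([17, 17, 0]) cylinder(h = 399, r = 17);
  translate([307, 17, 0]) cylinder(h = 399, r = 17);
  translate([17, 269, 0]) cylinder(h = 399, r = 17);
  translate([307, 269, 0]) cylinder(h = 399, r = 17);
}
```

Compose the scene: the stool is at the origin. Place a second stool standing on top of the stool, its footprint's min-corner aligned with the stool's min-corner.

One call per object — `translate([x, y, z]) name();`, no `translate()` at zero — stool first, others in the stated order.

stool();
translate([0, 0, 422]) stool_2();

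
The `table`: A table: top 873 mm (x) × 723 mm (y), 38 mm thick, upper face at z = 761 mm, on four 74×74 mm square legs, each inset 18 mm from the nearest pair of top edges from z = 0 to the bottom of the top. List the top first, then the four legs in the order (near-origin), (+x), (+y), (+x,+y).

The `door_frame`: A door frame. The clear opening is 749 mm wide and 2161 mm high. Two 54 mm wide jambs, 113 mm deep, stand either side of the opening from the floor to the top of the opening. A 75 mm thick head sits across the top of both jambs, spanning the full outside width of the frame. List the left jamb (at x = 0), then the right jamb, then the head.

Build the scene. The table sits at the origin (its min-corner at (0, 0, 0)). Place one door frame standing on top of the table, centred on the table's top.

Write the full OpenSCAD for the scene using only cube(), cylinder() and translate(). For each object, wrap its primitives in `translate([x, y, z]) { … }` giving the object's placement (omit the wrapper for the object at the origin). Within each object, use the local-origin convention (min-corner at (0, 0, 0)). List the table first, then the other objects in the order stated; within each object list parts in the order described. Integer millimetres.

translate([0, 0, 723]) cube([873, 723, 38]);
translate([18, 18, 0]) cube([74, 74, 723]);
translate([781, 18, 0]) cube([74, 74, 723]);
translate([18, 631, 0]) cube([74, 74, 723]);
translate([781, 631, 0]) cube([74, 74, 723]);
translate([8, 305, 761]) {
  cube([54, 113, 2161]);
  translate([803, 0, 0]) cube([54, 113, 2161]);
  translate([0, 0, 2161]) cube([857, 113, 75]);
}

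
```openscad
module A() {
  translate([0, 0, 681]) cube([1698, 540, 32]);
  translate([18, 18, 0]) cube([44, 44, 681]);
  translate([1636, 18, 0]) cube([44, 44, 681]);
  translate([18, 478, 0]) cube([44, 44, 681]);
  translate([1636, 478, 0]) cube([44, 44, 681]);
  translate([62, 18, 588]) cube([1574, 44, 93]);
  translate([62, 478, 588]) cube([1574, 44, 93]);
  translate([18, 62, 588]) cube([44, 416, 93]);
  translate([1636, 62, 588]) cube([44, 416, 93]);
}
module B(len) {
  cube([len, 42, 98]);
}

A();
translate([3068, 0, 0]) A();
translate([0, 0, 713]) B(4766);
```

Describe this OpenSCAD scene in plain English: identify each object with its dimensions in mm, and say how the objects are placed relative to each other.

A is a table with a 1698×540 mm rectangular top, 32 mm thick, top surface at z = 713 mm, supported by four 44×44 mm square legs, each inset 18 mm from the nearest pair of top edges, running from the floor. Four apron rails, 44 mm thick and 93 mm tall, run between adjacent legs with their top edges flush with the underside of the top and their outer faces flush with the legs' outer faces.

B is a rectangular beam 4766 mm long (x), 42 mm deep (y), 98 mm thick (z).

The beam spans the tops of two tables placed 1370 mm apart, resting at z = 713 mm.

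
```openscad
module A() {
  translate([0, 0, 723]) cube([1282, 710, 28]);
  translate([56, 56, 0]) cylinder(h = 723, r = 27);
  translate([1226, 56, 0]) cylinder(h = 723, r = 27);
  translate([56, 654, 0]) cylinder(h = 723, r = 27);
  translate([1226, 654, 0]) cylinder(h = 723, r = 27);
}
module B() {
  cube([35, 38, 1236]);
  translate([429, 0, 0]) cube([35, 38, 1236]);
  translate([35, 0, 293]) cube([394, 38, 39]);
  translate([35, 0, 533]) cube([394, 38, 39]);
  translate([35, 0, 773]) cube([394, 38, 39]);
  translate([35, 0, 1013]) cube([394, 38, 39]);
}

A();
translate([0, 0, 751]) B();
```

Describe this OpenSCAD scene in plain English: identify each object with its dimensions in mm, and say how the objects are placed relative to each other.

A is a table: top 1282 mm (x) × 710 mm (y), 28 mm thick, upper face at z = 751 mm, on four round legs of 54 mm diameter, each leg's bounding box inset 29 mm from the nearest pair of top edges, running from z = 0 to the bottom of the top.

B is a wooden ladder with two side rails of 35×38 mm section and 1236 mm height, set 464 mm apart overall. Between them run 4 rectangular rungs (38 mm deep, 39 mm thick), front faces flush with the rails' −y face. The bottom of the first rung is 293 mm above the floor and each subsequent rung is 240 mm higher than the one below.

The ladder is on top of the table.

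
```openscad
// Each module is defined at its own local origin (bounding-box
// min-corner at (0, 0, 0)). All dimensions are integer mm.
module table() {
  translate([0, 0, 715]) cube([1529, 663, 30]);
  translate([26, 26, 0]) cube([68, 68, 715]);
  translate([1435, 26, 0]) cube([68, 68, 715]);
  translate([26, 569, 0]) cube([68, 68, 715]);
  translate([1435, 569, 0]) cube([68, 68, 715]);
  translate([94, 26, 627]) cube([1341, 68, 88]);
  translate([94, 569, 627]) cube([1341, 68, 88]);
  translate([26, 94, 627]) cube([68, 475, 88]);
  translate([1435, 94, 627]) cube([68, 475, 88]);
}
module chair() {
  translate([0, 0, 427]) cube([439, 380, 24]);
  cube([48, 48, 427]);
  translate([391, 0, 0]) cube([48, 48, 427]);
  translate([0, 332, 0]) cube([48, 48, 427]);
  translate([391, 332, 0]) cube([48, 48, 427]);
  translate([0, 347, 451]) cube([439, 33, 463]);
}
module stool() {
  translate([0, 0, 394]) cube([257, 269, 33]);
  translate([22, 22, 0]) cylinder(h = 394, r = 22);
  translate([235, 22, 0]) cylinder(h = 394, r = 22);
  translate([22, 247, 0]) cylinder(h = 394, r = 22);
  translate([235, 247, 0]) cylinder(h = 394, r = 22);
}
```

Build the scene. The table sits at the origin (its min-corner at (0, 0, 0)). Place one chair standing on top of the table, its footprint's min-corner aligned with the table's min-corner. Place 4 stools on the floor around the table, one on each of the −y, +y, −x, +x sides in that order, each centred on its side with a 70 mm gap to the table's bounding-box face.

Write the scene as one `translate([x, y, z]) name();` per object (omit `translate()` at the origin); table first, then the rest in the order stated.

table();
translate([0, 0, 745]) chair();
translate([636, -339, 0]) stool();
translate([636, 733, 0]) stool();
translate([-327, 197, 0]) stool();
translate([1599, 197, 0]) stool();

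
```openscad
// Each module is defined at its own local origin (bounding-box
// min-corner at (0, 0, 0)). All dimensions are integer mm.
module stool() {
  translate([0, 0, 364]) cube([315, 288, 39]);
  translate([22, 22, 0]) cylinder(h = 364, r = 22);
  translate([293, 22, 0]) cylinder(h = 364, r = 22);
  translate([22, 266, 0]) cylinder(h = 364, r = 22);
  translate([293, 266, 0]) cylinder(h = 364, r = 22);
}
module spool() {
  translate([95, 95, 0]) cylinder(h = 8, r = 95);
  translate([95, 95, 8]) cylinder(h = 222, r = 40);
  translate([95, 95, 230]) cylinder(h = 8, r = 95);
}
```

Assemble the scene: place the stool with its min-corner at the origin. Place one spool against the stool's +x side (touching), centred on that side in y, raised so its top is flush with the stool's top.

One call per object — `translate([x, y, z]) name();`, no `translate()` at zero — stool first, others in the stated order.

stool();
translate([315, 49, 165]) spool();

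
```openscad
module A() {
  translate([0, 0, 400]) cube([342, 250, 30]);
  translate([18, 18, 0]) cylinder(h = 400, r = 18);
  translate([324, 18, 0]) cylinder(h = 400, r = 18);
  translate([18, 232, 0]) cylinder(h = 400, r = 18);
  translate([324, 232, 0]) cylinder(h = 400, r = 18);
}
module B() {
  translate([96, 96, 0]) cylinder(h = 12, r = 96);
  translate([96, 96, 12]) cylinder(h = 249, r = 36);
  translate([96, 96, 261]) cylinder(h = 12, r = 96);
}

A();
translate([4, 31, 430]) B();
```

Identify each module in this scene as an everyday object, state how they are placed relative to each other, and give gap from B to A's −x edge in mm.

A is a stool. B is a spool. The spool is on top of the stool. The gap from the spool to the stool's −x edge is 4 mm.

The spool's min-x is at 4; the stool's min-x is 0; gap = 4 mm.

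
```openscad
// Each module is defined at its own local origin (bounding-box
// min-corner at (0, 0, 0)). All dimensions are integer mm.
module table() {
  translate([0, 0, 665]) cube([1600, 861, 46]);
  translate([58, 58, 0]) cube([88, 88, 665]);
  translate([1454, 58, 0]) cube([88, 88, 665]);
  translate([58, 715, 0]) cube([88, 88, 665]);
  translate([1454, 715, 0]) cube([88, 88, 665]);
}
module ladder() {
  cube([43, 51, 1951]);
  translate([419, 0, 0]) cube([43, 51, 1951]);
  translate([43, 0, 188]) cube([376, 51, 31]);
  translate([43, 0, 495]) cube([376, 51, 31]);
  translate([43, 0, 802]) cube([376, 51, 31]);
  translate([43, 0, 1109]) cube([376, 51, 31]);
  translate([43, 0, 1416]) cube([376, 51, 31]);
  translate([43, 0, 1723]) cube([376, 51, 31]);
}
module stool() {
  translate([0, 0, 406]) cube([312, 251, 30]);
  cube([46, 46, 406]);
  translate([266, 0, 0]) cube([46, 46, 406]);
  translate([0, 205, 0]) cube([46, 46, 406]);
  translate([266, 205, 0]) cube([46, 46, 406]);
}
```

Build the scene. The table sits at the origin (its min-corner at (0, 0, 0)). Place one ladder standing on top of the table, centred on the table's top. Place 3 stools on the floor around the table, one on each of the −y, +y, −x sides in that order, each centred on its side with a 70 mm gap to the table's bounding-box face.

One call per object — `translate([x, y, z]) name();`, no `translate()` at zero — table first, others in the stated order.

table();
translate([569, 405, 711]) ladder();
translate([644, -321, 0]) stool();
translate([644, 931, 0]) stool();
translate([-382, 305, 0]) stool();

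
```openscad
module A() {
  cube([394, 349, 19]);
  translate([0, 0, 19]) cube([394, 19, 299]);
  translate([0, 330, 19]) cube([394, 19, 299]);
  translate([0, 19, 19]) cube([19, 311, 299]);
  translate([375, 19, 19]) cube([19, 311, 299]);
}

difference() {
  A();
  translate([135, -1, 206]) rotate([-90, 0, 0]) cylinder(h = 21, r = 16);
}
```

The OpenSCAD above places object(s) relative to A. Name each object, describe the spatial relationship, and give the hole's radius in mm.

The subtracted cylinder has r = 16 mm.

A is an open box. The open box has a circular hole through its front wall. The hole's radius is 16 mm.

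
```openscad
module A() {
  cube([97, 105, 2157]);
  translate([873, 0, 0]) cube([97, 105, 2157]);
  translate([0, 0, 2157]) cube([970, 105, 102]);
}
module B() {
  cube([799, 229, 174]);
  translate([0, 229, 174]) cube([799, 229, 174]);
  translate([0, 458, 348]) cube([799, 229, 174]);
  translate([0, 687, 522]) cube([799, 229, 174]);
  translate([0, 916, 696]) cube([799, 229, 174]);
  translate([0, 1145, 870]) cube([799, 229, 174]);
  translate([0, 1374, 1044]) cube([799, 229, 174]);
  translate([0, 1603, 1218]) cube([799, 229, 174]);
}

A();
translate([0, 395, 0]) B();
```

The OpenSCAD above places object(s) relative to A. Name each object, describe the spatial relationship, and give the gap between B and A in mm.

The staircase's nearest face is 290 mm from the door frame's +y face.

A is a door frame. B is a staircase. The staircase is on the floor beside the door frame on its +y side. The gap between the staircase and the door frame is 290 mm.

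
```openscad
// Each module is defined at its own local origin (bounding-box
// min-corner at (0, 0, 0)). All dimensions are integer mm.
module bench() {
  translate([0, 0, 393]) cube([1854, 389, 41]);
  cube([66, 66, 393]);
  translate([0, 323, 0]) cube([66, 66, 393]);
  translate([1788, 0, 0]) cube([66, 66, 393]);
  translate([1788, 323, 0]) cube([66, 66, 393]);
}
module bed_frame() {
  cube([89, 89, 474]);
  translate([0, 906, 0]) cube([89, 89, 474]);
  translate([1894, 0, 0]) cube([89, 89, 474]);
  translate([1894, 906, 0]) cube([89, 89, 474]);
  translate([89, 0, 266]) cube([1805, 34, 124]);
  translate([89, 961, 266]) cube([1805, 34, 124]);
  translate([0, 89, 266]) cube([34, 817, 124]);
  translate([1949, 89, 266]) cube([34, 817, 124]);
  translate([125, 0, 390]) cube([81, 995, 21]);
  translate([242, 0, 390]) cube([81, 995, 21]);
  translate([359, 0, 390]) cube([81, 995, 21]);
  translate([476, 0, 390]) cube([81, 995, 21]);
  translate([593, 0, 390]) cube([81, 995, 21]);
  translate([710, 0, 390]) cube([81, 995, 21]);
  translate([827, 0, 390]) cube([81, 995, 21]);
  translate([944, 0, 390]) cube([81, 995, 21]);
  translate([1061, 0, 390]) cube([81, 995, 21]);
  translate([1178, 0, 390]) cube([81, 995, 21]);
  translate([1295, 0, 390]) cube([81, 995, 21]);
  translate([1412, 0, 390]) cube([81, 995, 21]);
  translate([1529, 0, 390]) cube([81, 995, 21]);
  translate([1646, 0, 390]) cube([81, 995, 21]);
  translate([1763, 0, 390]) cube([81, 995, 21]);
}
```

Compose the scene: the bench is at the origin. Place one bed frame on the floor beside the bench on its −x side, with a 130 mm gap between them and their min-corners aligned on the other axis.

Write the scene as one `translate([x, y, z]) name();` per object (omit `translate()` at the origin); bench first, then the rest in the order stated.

bench();
translate([-2113, 0, 0]) bed_frame();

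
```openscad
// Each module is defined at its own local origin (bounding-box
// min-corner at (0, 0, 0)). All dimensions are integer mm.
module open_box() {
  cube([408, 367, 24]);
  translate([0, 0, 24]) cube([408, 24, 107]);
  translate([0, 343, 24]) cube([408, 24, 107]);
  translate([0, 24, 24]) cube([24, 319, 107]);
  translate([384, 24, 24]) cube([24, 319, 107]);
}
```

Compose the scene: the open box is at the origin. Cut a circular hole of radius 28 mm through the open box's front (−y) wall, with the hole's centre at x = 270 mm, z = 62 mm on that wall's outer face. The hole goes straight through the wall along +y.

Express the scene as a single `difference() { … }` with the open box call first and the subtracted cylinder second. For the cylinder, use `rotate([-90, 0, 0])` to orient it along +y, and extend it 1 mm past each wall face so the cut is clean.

difference() {
  open_box();
  translate([270, -1, 62]) rotate([-90, 0, 0]) cylinder(h = 26, r = 28);
}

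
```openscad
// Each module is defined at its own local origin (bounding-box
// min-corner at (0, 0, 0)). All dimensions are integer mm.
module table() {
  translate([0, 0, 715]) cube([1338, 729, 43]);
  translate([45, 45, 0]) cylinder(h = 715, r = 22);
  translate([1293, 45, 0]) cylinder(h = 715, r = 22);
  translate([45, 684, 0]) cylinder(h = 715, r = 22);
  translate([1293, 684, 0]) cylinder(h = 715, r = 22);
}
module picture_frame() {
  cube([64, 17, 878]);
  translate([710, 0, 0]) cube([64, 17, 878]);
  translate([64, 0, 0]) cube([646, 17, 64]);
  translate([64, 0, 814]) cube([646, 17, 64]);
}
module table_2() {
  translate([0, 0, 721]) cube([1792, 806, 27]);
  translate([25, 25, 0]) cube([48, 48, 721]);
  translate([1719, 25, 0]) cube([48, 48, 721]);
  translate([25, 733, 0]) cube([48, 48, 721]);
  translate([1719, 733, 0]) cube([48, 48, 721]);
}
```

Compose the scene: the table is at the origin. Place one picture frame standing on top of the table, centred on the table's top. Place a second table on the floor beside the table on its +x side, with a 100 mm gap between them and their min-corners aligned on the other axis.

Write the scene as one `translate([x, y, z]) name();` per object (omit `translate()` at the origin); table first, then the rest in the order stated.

table();
translate([282, 356, 758]) picture_frame();
translate([1438, 0, 0]) table_2();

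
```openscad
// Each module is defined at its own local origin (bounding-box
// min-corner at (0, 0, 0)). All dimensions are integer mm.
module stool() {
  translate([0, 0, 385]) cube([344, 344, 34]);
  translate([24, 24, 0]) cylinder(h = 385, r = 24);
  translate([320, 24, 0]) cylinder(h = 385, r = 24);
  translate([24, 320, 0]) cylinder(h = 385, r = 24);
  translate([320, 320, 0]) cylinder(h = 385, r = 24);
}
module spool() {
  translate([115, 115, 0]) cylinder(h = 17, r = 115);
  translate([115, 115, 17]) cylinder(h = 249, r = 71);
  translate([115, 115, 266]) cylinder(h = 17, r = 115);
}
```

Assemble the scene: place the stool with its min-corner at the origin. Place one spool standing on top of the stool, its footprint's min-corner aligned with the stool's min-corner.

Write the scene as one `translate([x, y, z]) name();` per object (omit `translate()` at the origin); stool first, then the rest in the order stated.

stool();
translate([0, 0, 419]) spool();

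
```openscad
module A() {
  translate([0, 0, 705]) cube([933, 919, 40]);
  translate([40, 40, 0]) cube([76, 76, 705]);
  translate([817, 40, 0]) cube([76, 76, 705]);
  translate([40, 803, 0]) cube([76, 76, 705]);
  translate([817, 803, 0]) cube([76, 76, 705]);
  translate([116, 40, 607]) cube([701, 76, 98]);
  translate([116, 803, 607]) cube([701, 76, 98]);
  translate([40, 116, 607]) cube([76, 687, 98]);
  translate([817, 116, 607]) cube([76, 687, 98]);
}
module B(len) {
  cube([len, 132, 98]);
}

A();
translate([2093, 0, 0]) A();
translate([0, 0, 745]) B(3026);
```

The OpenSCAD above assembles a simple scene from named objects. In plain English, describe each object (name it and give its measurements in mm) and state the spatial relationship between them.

A is a rectangular dining table. The top is 933×919×40 mm with its upper surface at z = 745 mm. It stands on four 76×76 mm square legs, each inset 40 mm from the nearest pair of top edges, running from the floor to the underside of the top. Four apron rails, 76 mm thick and 98 mm tall, run between adjacent legs with their top edges flush with the underside of the top and their outer faces flush with the legs' outer faces.

B is a rectangular beam 3026 mm long (x), 132 mm deep (y), 98 mm thick (z).

The beam spans the tops of two tables placed 1160 mm apart, resting at z = 745 mm.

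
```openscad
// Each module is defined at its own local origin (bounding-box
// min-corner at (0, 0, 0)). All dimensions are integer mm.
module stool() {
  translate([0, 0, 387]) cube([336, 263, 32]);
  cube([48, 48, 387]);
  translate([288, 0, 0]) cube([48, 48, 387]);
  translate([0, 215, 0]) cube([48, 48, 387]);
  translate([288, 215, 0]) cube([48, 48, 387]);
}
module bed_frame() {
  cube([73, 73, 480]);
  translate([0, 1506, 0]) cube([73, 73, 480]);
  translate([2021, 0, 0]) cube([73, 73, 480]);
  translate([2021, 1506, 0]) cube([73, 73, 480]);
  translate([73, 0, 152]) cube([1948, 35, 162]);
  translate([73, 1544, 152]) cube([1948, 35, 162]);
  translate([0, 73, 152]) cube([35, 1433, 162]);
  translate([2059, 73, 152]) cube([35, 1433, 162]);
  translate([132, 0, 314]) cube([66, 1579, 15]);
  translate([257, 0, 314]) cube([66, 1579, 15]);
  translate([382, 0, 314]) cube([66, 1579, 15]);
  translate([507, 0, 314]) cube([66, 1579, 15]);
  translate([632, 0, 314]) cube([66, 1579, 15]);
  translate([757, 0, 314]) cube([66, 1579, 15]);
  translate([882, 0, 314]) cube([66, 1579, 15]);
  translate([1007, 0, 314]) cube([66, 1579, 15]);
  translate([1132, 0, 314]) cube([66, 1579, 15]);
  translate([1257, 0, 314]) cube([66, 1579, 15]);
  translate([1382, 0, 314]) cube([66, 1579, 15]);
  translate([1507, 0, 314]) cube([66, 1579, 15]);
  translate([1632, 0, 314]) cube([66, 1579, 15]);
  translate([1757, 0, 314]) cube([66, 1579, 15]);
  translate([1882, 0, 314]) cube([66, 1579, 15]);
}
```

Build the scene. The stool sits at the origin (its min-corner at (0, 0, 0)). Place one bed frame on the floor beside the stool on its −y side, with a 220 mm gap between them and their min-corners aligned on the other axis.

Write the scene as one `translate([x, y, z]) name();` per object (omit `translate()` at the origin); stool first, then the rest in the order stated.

stool();
translate([0, -1799, 0]) bed_frame();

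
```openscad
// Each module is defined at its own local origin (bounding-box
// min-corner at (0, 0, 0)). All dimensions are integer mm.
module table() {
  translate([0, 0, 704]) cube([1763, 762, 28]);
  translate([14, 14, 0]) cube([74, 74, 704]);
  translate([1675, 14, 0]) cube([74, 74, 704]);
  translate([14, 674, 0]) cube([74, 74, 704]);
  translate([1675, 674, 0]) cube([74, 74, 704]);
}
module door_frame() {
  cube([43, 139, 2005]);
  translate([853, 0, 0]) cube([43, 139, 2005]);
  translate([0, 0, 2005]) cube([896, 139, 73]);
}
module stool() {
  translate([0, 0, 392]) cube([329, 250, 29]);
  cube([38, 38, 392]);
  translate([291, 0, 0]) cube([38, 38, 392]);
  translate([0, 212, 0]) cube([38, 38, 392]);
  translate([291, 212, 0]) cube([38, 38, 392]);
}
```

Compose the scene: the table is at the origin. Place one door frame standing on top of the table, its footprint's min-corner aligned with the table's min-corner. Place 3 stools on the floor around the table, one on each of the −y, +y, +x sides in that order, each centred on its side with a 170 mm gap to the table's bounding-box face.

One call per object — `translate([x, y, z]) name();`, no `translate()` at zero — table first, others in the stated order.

table();
translate([0, 0, 732]) door_frame();
translate([717, -420, 0]) stool();
translate([717, 932, 0]) stool();
translate([1933, 256, 0]) stool();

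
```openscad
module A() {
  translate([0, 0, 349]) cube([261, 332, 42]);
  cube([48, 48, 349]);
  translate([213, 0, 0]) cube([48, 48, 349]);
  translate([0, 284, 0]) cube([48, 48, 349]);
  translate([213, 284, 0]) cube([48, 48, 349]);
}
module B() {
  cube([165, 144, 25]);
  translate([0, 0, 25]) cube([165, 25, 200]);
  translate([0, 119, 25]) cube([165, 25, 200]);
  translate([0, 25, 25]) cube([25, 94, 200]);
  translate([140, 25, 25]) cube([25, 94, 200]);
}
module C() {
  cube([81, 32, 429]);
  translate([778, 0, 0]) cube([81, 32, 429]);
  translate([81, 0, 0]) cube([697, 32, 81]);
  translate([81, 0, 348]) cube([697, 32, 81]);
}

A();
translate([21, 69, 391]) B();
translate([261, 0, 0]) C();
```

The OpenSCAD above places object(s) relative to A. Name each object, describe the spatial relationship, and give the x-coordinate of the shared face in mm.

A is a stool. B is an open box. C is a picture frame. The open box is on top of the stool. The picture frame is against the stool's +x side, with their −y faces flush. The x-coordinate of the shared face is 261 mm.

The stool's +x face and the picture frame's −x face are both at x = 261 mm.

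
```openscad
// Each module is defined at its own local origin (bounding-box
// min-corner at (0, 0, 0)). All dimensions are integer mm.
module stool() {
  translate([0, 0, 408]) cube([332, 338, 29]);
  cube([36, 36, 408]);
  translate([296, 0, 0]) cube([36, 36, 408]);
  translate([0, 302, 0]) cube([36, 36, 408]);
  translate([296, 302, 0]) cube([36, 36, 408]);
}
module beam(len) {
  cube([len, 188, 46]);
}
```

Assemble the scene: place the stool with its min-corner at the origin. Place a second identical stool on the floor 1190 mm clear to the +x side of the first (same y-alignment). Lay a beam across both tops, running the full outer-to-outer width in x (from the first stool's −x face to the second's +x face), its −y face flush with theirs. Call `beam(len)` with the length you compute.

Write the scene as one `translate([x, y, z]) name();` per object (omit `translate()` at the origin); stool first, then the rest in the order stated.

stool();
translate([1522, 0, 0]) stool();
translate([0, 0, 437]) beam(1854);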